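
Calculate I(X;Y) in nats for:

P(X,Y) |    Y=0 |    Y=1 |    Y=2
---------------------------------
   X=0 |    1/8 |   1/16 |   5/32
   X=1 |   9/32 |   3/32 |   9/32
0.0024 nats

Mutual information: I(X;Y) = H(X) + H(Y) - H(X,Y)

Marginals:
P(X) = (11/32, 21/32), H(X) = 0.6435 nats
P(Y) = (13/32, 5/32, 7/16), H(Y) = 1.0177 nats

Joint entropy: H(X,Y) = 1.6587 nats

I(X;Y) = 0.6435 + 1.0177 - 1.6587 = 0.0024 nats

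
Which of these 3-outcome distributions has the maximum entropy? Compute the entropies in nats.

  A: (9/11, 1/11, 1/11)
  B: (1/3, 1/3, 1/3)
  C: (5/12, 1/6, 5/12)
B

For a discrete distribution over n outcomes, entropy is maximized by the uniform distribution.

Computing entropies:
H(A) = 0.6002 nats
H(B) = 1.0986 nats
H(C) = 1.0282 nats

The uniform distribution (where all probabilities equal 1/3) achieves the maximum entropy of log_e(3) = 1.0986 nats.

Distribution B has the highest entropy.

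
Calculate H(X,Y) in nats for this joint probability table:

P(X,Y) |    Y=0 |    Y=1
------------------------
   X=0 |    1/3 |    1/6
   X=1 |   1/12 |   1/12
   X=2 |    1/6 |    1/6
1.6762 nats

Joint entropy is H(X,Y) = -Σ_{x,y} p(x,y) log p(x,y).

Summing over all non-zero entries:
H(X,Y) = -[1/3·log_e(1/3) + 1/6·log_e(1/6) + 1/12·log_e(1/12) + 1/12·log_e(1/12) + 1/6·log_e(1/6) + 1/6·log_e(1/6)]
H(X,Y) = 1.6762 nats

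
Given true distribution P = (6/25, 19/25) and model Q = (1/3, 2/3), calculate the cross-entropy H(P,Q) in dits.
0.2483 dits

Cross-entropy: H(P,Q) = -Σ p(x) log q(x)

Alternatively: H(P,Q) = H(P) + D_KL(P||Q)
H(P) = 0.2393 dits
D_KL(P||Q) = 0.0090 dits

H(P,Q) = 0.2393 + 0.0090 = 0.2483 dits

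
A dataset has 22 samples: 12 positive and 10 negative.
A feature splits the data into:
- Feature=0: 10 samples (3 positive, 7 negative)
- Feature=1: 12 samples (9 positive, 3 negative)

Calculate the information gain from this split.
0.1509 bits

Information Gain = H(Y) - H(Y|Feature)

Before split:
P(positive) = 12/22 = 0.5455
H(Y) = 0.9940 bits

After split:
Feature=0: H = 0.8813 bits (weight = 10/22)
Feature=1: H = 0.8113 bits (weight = 12/22)
H(Y|Feature) = (10/22)×0.8813 + (12/22)×0.8113 = 0.8431 bits

Information Gain = 0.9940 - 0.8431 = 0.1509 bits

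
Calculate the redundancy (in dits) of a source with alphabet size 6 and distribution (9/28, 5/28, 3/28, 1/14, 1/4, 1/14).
0.0679 dits

Redundancy measures how far a source is from maximum entropy:
R = H_max - H(X)

Maximum entropy for 6 symbols: H_max = log_10(6) = 0.7782 dits
Actual entropy: H(X) = 0.7102 dits
Redundancy: R = 0.7782 - 0.7102 = 0.0679 dits

This redundancy represents potential for compression: the source could be compressed by 0.0679 dits per symbol.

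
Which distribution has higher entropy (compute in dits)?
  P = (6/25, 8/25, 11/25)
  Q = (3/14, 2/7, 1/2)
P

Computing entropies in dits:
H(P) = 0.4640
H(Q) = 0.4493

Distribution P has higher entropy.

Intuition: The distribution closer to uniform (more spread out) has higher entropy.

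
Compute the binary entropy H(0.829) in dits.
0.1987 dits

The binary entropy function is:
H(p) = -p log(p) - (1-p) log(1-p)

H(0.829) = -0.829 × log_10(0.829) - 0.171 × log_10(0.171)
H(0.829) = 0.1987 dits

Note: Binary entropy is maximized at p=0.5 (H=1 bit) and minimized at p=0 or p=1 (H=0).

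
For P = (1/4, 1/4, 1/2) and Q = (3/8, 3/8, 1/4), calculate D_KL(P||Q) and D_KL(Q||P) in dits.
D_KL(P||Q) = 0.0625, D_KL(Q||P) = 0.0568

KL divergence is not symmetric: D_KL(P||Q) ≠ D_KL(Q||P) in general.

D_KL(P||Q) = 0.0625 dits
D_KL(Q||P) = 0.0568 dits

No, they are not equal!

This asymmetry is why KL divergence is not a true distance metric.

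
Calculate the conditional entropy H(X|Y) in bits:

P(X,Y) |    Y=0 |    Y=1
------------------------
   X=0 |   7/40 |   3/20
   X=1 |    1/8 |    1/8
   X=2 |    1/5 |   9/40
1.5492 bits

Using the chain rule: H(X|Y) = H(X,Y) - H(Y)

First, compute H(X,Y) = 2.5492 bits

Marginal P(Y) = (1/2, 1/2)
H(Y) = 1.0000 bits

H(X|Y) = H(X,Y) - H(Y) = 2.5492 - 1.0000 = 1.5492 bits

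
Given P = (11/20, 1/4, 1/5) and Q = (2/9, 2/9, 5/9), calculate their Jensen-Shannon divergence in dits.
0.0347 dits

Jensen-Shannon divergence is:
JSD(P||Q) = 0.5 × D_KL(P||M) + 0.5 × D_KL(Q||M)
where M = 0.5 × (P + Q) is the mixture distribution.

M = 0.5 × (11/20, 1/4, 1/5) + 0.5 × (2/9, 2/9, 5/9) = (0.386111, 0.236111, 0.377778)

D_KL(P||M) = 0.0355 dits
D_KL(Q||M) = 0.0339 dits

JSD(P||Q) = 0.5 × 0.0355 + 0.5 × 0.0339 = 0.0347 dits

Unlike KL divergence, JSD is symmetric and bounded: 0 ≤ JSD ≤ log(2).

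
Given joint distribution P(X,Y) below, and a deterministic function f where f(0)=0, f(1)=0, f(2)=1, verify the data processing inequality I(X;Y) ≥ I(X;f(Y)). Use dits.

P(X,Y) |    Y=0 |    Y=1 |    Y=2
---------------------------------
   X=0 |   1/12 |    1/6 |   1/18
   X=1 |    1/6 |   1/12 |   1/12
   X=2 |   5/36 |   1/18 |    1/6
I(X;Y) = 0.0329, I(X;f(Y)) = 0.0147, inequality holds: 0.0329 ≥ 0.0147

Data Processing Inequality: For any Markov chain X → Y → Z, we have I(X;Y) ≥ I(X;Z).

Here Z = f(Y) is a deterministic function of Y, forming X → Y → Z.

Original I(X;Y) = 0.0329 dits

After applying f:
P(X,Z) where Z=f(Y):
- P(X,Z=0) = P(X,Y=0) + P(X,Y=1)
- P(X,Z=1) = P(X,Y=2)

I(X;Z) = I(X;f(Y)) = 0.0147 dits

Verification: 0.0329 ≥ 0.0147 ✓

Information cannot be created by processing; the function f can only lose information about X.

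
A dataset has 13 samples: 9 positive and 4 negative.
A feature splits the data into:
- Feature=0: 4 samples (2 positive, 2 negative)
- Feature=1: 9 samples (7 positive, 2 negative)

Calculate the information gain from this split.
0.0537 bits

Information Gain = H(Y) - H(Y|Feature)

Before split:
P(positive) = 9/13 = 0.6923
H(Y) = 0.8905 bits

After split:
Feature=0: H = 1.0000 bits (weight = 4/13)
Feature=1: H = 0.7642 bits (weight = 9/13)
H(Y|Feature) = (4/13)×1.0000 + (9/13)×0.7642 = 0.8368 bits

Information Gain = 0.8905 - 0.8368 = 0.0537 bits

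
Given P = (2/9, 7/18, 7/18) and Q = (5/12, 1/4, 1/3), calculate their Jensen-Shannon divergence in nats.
0.0237 nats

Jensen-Shannon divergence is:
JSD(P||Q) = 0.5 × D_KL(P||M) + 0.5 × D_KL(Q||M)
where M = 0.5 × (P + Q) is the mixture distribution.

M = 0.5 × (2/9, 7/18, 7/18) + 0.5 × (5/12, 1/4, 1/3) = (0.319444, 0.319444, 13/36)

D_KL(P||M) = 0.0247 nats
D_KL(Q||M) = 0.0227 nats

JSD(P||Q) = 0.5 × 0.0247 + 0.5 × 0.0227 = 0.0237 nats

Unlike KL divergence, JSD is symmetric and bounded: 0 ≤ JSD ≤ log(2).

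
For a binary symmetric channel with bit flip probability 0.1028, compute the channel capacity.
0.5222 bits

For a binary symmetric channel (BSC) with error probability p:
Capacity C = 1 - H(p) bits per symbol

where H(p) = -p log₂(p) - (1-p) log₂(1-p) is the binary entropy function.

H(0.1028) = 0.4778 bits
C = 1 - 0.4778 = 0.5222 bits per symbol

This means we can reliably transmit up to 0.5222 bits of information per channel use.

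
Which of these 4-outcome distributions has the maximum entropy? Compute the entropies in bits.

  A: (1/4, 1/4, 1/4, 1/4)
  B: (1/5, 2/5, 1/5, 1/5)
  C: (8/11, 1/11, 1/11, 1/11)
A

For a discrete distribution over n outcomes, entropy is maximized by the uniform distribution.

Computing entropies:
H(A) = 2.0000 bits
H(B) = 1.9219 bits
H(C) = 1.2776 bits

The uniform distribution (where all probabilities equal 1/4) achieves the maximum entropy of log_2(4) = 2.0000 bits.

Distribution A has the highest entropy.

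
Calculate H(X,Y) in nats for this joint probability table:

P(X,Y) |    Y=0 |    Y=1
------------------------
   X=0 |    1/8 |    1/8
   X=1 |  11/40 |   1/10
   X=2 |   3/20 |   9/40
1.7253 nats

Joint entropy is H(X,Y) = -Σ_{x,y} p(x,y) log p(x,y).

Summing over all non-zero entries:
H(X,Y) = -[1/8·log_e(1/8) + 1/8·log_e(1/8) + 11/40·log_e(11/40) + 1/10·log_e(1/10) + 3/20·log_e(3/20) + 9/40·log_e(9/40)]
H(X,Y) = 1.7253 nats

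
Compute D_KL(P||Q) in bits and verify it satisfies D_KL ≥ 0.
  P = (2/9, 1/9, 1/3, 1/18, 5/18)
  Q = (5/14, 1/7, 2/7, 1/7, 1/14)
0.3503 bits

KL divergence satisfies the Gibbs inequality: D_KL(P||Q) ≥ 0 for all distributions P, Q.

D_KL(P||Q) = Σ p(x) log(p(x)/q(x))
Term by term:
  x=0: 2/9 × log_2[(2/9)/(5/14)] = -0.1521
  x=1: 1/9 × log_2[(1/9)/(1/7)] = -0.0403
  x=2: 1/3 × log_2[(1/3)/(2/7)] = 0.0741
  x=3: 1/18 × log_2[(1/18)/(1/7)] = -0.0757
  x=4: 5/18 × log_2[(5/18)/(1/14)] = 0.5443
D_KL(P||Q) = 0.3503 bits

D_KL(P||Q) = 0.3503 ≥ 0 ✓

This non-negativity is a fundamental property: relative entropy cannot be negative because it measures how different Q is from P.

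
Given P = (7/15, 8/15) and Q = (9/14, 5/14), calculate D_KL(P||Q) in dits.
0.0280 dits

KL divergence: D_KL(P||Q) = Σ p(x) log(p(x)/q(x))

Computing term by term:
  x=0: 7/15 × log_10[(7/15)/(9/14)] = 7/15 × -0.1391 = -0.0649
  x=1: 8/15 × log_10[(8/15)/(5/14)] = 8/15 × 0.1742 = 0.0929

D_KL(P||Q) = 0.0280 dits

Note: KL divergence is always non-negative and equals 0 iff P = Q.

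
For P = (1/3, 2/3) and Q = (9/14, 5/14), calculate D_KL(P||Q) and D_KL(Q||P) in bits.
D_KL(P||Q) = 0.2845, D_KL(Q||P) = 0.2875

KL divergence is not symmetric: D_KL(P||Q) ≠ D_KL(Q||P) in general.

D_KL(P||Q) = 0.2845 bits
D_KL(Q||P) = 0.2875 bits

No, they are not equal!

This asymmetry is why KL divergence is not a true distance metric.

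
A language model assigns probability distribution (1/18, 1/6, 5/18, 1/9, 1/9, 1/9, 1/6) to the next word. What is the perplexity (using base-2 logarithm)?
6.3348

Perplexity is 2^H (or exp(H) for natural log).

First, H = -Σ p log p = 2.6633 bits
Perplexity = 2^2.6633 = 6.3348

Interpretation: The model's uncertainty is equivalent to choosing uniformly among 6.3 options.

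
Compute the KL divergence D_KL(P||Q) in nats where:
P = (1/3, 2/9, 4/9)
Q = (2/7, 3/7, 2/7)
0.1018 nats

KL divergence: D_KL(P||Q) = Σ p(x) log(p(x)/q(x))

Computing term by term:
  x=0: 1/3 × log_e[(1/3)/(2/7)] = 1/3 × 0.1542 = 0.0514
  x=1: 2/9 × log_e[(2/9)/(3/7)] = 2/9 × -0.6568 = -0.1460
  x=2: 4/9 × log_e[(4/9)/(2/7)] = 4/9 × 0.4418 = 0.1964

D_KL(P||Q) = 0.1018 nats

Note: KL divergence is always non-negative and equals 0 iff P = Q.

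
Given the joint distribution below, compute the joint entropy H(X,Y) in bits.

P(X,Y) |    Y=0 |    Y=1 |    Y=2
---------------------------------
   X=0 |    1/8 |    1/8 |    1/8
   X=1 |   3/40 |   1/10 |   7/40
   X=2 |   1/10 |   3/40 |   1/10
3.1222 bits

Joint entropy is H(X,Y) = -Σ_{x,y} p(x,y) log p(x,y).

Summing over all non-zero entries:
H(X,Y) = -[1/8·log_2(1/8) + 1/8·log_2(1/8) + 1/8·log_2(1/8) + 3/40·log_2(3/40) + 1/10·log_2(1/10) + 7/40·log_2(7/40) + 1/10·log_2(1/10) + 3/40·log_2(3/40) + 1/10·log_2(1/10)]
H(X,Y) = 3.1222 bits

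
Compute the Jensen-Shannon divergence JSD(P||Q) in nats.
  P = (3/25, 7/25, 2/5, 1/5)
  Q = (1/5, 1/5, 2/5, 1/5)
0.0084 nats

Jensen-Shannon divergence is:
JSD(P||Q) = 0.5 × D_KL(P||M) + 0.5 × D_KL(Q||M)
where M = 0.5 × (P + Q) is the mixture distribution.

M = 0.5 × (3/25, 7/25, 2/5, 1/5) + 0.5 × (1/5, 1/5, 2/5, 1/5) = (4/25, 6/25, 2/5, 1/5)

D_KL(P||M) = 0.0086 nats
D_KL(Q||M) = 0.0082 nats

JSD(P||Q) = 0.5 × 0.0086 + 0.5 × 0.0082 = 0.0084 nats

Unlike KL divergence, JSD is symmetric and bounded: 0 ≤ JSD ≤ log(2).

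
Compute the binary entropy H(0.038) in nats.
0.1615 nats

The binary entropy function is:
H(p) = -p log(p) - (1-p) log(1-p)

H(0.038) = -0.038 × log_e(0.038) - 0.962 × log_e(0.962)
H(0.038) = 0.1615 nats

Note: Binary entropy is maximized at p=0.5 (H=1 bit) and minimized at p=0 or p=1 (H=0).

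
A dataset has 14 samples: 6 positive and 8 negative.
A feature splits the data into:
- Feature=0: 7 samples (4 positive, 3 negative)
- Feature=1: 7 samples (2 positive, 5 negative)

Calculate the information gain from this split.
0.0611 bits

Information Gain = H(Y) - H(Y|Feature)

Before split:
P(positive) = 6/14 = 0.4286
H(Y) = 0.9852 bits

After split:
Feature=0: H = 0.9852 bits (weight = 7/14)
Feature=1: H = 0.8631 bits (weight = 7/14)
H(Y|Feature) = (7/14)×0.9852 + (7/14)×0.8631 = 0.9242 bits

Information Gain = 0.9852 - 0.9242 = 0.0611 bits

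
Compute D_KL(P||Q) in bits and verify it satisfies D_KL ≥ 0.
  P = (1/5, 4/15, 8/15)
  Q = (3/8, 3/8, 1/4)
0.2705 bits

KL divergence satisfies the Gibbs inequality: D_KL(P||Q) ≥ 0 for all distributions P, Q.

D_KL(P||Q) = Σ p(x) log(p(x)/q(x))
Term by term:
  x=0: 1/5 × log_2[(1/5)/(3/8)] = -0.1814
  x=1: 4/15 × log_2[(4/15)/(3/8)] = -0.1312
  x=2: 8/15 × log_2[(8/15)/(1/4)] = 0.5830
D_KL(P||Q) = 0.2705 bits

D_KL(P||Q) = 0.2705 ≥ 0 ✓

This non-negativity is a fundamental property: relative entropy cannot be negative because it measures how different Q is from P.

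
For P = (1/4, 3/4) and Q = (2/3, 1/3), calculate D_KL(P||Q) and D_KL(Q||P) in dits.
D_KL(P||Q) = 0.1576, D_KL(Q||P) = 0.1666

KL divergence is not symmetric: D_KL(P||Q) ≠ D_KL(Q||P) in general.

D_KL(P||Q) = 0.1576 dits
D_KL(Q||P) = 0.1666 dits

No, they are not equal!

This asymmetry is why KL divergence is not a true distance metric.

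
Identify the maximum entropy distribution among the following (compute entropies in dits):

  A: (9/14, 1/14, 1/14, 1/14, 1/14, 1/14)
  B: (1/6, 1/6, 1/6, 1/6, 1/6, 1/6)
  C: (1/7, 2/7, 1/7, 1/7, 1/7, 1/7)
B

For a discrete distribution over n outcomes, entropy is maximized by the uniform distribution.

Computing entropies:
H(A) = 0.5327 dits
H(B) = 0.7782 dits
H(C) = 0.7591 dits

The uniform distribution (where all probabilities equal 1/6) achieves the maximum entropy of log_10(6) = 0.7782 dits.

Distribution B has the highest entropy.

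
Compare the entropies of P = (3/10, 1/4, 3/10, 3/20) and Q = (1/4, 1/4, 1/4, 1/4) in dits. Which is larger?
Q

Computing entropies in dits:
H(P) = 0.5878
H(Q) = 0.6021

Distribution Q has higher entropy.

Intuition: The distribution closer to uniform (more spread out) has higher entropy.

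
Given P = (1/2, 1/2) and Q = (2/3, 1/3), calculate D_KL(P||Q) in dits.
0.0256 dits

KL divergence: D_KL(P||Q) = Σ p(x) log(p(x)/q(x))

Computing term by term:
  x=0: 1/2 × log_10[(1/2)/(2/3)] = 1/2 × -0.1249 = -0.0625
  x=1: 1/2 × log_10[(1/2)/(1/3)] = 1/2 × 0.1761 = 0.0880

D_KL(P||Q) = 0.0256 dits

Note: KL divergence is always non-negative and equals 0 iff P = Q.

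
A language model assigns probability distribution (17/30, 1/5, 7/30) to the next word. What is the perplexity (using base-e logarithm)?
2.6733

Perplexity is e^H (or exp(H) for natural log).

First, H = -Σ p log p = 0.9833 nats
Perplexity = e^0.9833 = 2.6733

Interpretation: The model's uncertainty is equivalent to choosing uniformly among 2.7 options.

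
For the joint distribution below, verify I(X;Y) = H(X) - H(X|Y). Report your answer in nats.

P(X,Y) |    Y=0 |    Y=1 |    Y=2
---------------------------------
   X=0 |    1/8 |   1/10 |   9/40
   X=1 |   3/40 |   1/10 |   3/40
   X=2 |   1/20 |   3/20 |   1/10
I(X;Y) = 0.0384 nats

Mutual information has multiple equivalent forms:
- I(X;Y) = H(X) - H(X|Y)
- I(X;Y) = H(Y) - H(Y|X)
- I(X;Y) = H(X) + H(Y) - H(X,Y)

Computing all quantities:
H(X) = 1.0671, H(Y) = 1.0805, H(X,Y) = 2.1092
H(X|Y) = 1.0287, H(Y|X) = 1.0421

Verification:
H(X) - H(X|Y) = 1.0671 - 1.0287 = 0.0384
H(Y) - H(Y|X) = 1.0805 - 1.0421 = 0.0384
H(X) + H(Y) - H(X,Y) = 1.0671 + 1.0805 - 2.1092 = 0.0384

All forms give I(X;Y) = 0.0384 nats. ✓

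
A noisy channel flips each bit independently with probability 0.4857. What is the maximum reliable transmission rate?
0.0006 bits

For a binary symmetric channel (BSC) with error probability p:
Capacity C = 1 - H(p) bits per symbol

where H(p) = -p log₂(p) - (1-p) log₂(1-p) is the binary entropy function.

H(0.4857) = 0.9994 bits
C = 1 - 0.9994 = 0.0006 bits per symbol

This means we can reliably transmit up to 0.0006 bits of information per channel use.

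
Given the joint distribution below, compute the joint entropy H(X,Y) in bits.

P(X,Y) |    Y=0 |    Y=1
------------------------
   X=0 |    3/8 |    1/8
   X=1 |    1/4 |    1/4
1.9056 bits

Joint entropy is H(X,Y) = -Σ_{x,y} p(x,y) log p(x,y).

Summing over all non-zero entries:
H(X,Y) = -[3/8·log_2(3/8) + 1/8·log_2(1/8) + 1/4·log_2(1/4) + 1/4·log_2(1/4)]
H(X,Y) = 1.9056 bits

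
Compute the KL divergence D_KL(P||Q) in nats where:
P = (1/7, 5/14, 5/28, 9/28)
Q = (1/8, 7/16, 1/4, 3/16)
0.0598 nats

KL divergence: D_KL(P||Q) = Σ p(x) log(p(x)/q(x))

Computing term by term:
  x=0: 1/7 × log_e[(1/7)/(1/8)] = 1/7 × 0.1335 = 0.0191
  x=1: 5/14 × log_e[(5/14)/(7/16)] = 5/14 × -0.2029 = -0.0725
  x=2: 5/28 × log_e[(5/28)/(1/4)] = 5/28 × -0.3365 = -0.0601
  x=3: 9/28 × log_e[(9/28)/(3/16)] = 9/28 × 0.5390 = 0.1732

D_KL(P||Q) = 0.0598 nats

Note: KL divergence is always non-negative and equals 0 iff P = Q.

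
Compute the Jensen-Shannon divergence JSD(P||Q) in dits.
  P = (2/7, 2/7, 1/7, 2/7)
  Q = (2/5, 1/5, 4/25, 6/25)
0.0043 dits

Jensen-Shannon divergence is:
JSD(P||Q) = 0.5 × D_KL(P||M) + 0.5 × D_KL(Q||M)
where M = 0.5 × (P + Q) is the mixture distribution.

M = 0.5 × (2/7, 2/7, 1/7, 2/7) + 0.5 × (2/5, 1/5, 4/25, 6/25) = (12/35, 0.242857, 0.151429, 0.262857)

D_KL(P||M) = 0.0043 dits
D_KL(Q||M) = 0.0043 dits

JSD(P||Q) = 0.5 × 0.0043 + 0.5 × 0.0043 = 0.0043 dits

Unlike KL divergence, JSD is symmetric and bounded: 0 ≤ JSD ≤ log(2).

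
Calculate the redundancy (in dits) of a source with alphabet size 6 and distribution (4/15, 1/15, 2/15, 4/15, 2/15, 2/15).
0.0436 dits

Redundancy measures how far a source is from maximum entropy:
R = H_max - H(X)

Maximum entropy for 6 symbols: H_max = log_10(6) = 0.7782 dits
Actual entropy: H(X) = 0.7346 dits
Redundancy: R = 0.7782 - 0.7346 = 0.0436 dits

This redundancy represents potential for compression: the source could be compressed by 0.0436 dits per symbol.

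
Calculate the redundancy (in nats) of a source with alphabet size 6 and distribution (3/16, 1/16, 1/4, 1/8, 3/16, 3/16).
0.0704 nats

Redundancy measures how far a source is from maximum entropy:
R = H_max - H(X)

Maximum entropy for 6 symbols: H_max = log_e(6) = 1.7918 nats
Actual entropy: H(X) = 1.7214 nats
Redundancy: R = 1.7918 - 1.7214 = 0.0704 nats

This redundancy represents potential for compression: the source could be compressed by 0.0704 nats per symbol.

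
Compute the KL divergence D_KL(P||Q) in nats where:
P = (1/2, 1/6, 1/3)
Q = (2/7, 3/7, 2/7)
0.1738 nats

KL divergence: D_KL(P||Q) = Σ p(x) log(p(x)/q(x))

Computing term by term:
  x=0: 1/2 × log_e[(1/2)/(2/7)] = 1/2 × 0.5596 = 0.2798
  x=1: 1/6 × log_e[(1/6)/(3/7)] = 1/6 × -0.9445 = -0.1574
  x=2: 1/3 × log_e[(1/3)/(2/7)] = 1/3 × 0.1542 = 0.0514

D_KL(P||Q) = 0.1738 nats

Note: KL divergence is always non-negative and equals 0 iff P = Q.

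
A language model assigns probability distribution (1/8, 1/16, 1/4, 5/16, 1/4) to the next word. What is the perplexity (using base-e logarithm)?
4.4364

Perplexity is e^H (or exp(H) for natural log).

First, H = -Σ p log p = 1.4898 nats
Perplexity = e^1.4898 = 4.4364

Interpretation: The model's uncertainty is equivalent to choosing uniformly among 4.4 options.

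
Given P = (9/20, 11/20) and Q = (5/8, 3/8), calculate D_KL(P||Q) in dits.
0.0273 dits

KL divergence: D_KL(P||Q) = Σ p(x) log(p(x)/q(x))

Computing term by term:
  x=0: 9/20 × log_10[(9/20)/(5/8)] = 9/20 × -0.1427 = -0.0642
  x=1: 11/20 × log_10[(11/20)/(3/8)] = 11/20 × 0.1663 = 0.0915

D_KL(P||Q) = 0.0273 dits

Note: KL divergence is always non-negative and equals 0 iff P = Q.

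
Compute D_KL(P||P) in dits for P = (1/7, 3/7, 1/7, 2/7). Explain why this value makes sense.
0.0000 dits

KL divergence satisfies the Gibbs inequality: D_KL(P||Q) ≥ 0 for all distributions P, Q.

D_KL(P||Q) = Σ p(x) log(p(x)/q(x))
Each term is p(x) × log_10(p(x)/p(x)) = p(x) × log_10(1) = 0, so the sum is 0.
D_KL(P||Q) = 0.0000 dits

When P = Q, the KL divergence is exactly 0, as there is no 'divergence' between identical distributions.

This non-negativity is a fundamental property: relative entropy cannot be negative because it measures how different Q is from P.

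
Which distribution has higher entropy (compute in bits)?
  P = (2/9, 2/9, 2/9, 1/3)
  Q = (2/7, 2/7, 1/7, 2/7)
P

Computing entropies in bits:
H(P) = 1.9749
H(Q) = 1.9502

Distribution P has higher entropy.

Intuition: The distribution closer to uniform (more spread out) has higher entropy.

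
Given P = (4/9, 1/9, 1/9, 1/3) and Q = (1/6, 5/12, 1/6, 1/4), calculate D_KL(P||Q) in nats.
0.3399 nats

KL divergence: D_KL(P||Q) = Σ p(x) log(p(x)/q(x))

Computing term by term:
  x=0: 4/9 × log_e[(4/9)/(1/6)] = 4/9 × 0.9808 = 0.4359
  x=1: 1/9 × log_e[(1/9)/(5/12)] = 1/9 × -1.3218 = -0.1469
  x=2: 1/9 × log_e[(1/9)/(1/6)] = 1/9 × -0.4055 = -0.0451
  x=3: 1/3 × log_e[(1/3)/(1/4)] = 1/3 × 0.2877 = 0.0959

D_KL(P||Q) = 0.3399 nats

Note: KL divergence is always non-negative and equals 0 iff P = Q.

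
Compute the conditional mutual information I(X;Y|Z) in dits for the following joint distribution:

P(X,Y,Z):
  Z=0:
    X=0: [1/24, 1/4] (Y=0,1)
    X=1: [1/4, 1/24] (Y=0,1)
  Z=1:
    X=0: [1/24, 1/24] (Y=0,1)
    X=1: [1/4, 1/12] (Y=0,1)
0.0757 dits

Conditional mutual information: I(X;Y|Z) = H(X|Z) + H(Y|Z) - H(X,Y|Z)

H(Z) = 0.2950
H(X,Z) = 0.5611 → H(X|Z) = 0.2662
H(Y,Z) = 0.5811 → H(Y|Z) = 0.2861
H(X,Y,Z) = 0.7715 → H(X,Y|Z) = 0.4765

I(X;Y|Z) = 0.2662 + 0.2861 - 0.4765 = 0.0757 dits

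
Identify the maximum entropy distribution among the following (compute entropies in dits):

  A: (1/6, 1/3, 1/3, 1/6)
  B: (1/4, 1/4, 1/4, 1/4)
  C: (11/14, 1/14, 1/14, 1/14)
B

For a discrete distribution over n outcomes, entropy is maximized by the uniform distribution.

Computing entropies:
H(A) = 0.5775 dits
H(B) = 0.6021 dits
H(C) = 0.3279 dits

The uniform distribution (where all probabilities equal 1/4) achieves the maximum entropy of log_10(4) = 0.6021 dits.

Distribution B has the highest entropy.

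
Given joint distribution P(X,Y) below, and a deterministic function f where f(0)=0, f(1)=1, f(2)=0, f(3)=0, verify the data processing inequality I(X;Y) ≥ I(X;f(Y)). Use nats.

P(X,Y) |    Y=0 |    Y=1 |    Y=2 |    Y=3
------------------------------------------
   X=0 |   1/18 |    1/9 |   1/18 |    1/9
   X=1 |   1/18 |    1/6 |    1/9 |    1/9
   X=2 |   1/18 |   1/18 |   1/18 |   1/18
I(X;Y) = 0.0165, I(X;f(Y)) = 0.0054, inequality holds: 0.0165 ≥ 0.0054

Data Processing Inequality: For any Markov chain X → Y → Z, we have I(X;Y) ≥ I(X;Z).

Here Z = f(Y) is a deterministic function of Y, forming X → Y → Z.

Original I(X;Y) = 0.0165 nats

After applying f:
P(X,Z) where Z=f(Y):
- P(X,Z=0) = P(X,Y=0) + P(X,Y=2) + P(X,Y=3)
- P(X,Z=1) = P(X,Y=1)

I(X;Z) = I(X;f(Y)) = 0.0054 nats

Verification: 0.0165 ≥ 0.0054 ✓

Information cannot be created by processing; the function f can only lose information about X.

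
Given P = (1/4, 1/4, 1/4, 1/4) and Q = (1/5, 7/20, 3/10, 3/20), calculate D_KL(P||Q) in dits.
0.0234 dits

KL divergence: D_KL(P||Q) = Σ p(x) log(p(x)/q(x))

Computing term by term:
  x=0: 1/4 × log_10[(1/4)/(1/5)] = 1/4 × 0.0969 = 0.0242
  x=1: 1/4 × log_10[(1/4)/(7/20)] = 1/4 × -0.1461 = -0.0365
  x=2: 1/4 × log_10[(1/4)/(3/10)] = 1/4 × -0.0792 = -0.0198
  x=3: 1/4 × log_10[(1/4)/(3/20)] = 1/4 × 0.2218 = 0.0555

D_KL(P||Q) = 0.0234 dits

Note: KL divergence is always non-negative and equals 0 iff P = Q.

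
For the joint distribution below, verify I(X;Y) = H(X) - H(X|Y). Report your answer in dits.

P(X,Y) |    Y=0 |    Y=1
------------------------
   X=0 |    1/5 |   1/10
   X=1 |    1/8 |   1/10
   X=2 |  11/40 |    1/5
I(X;Y) = 0.0018 dits

Mutual information has multiple equivalent forms:
- I(X;Y) = H(X) - H(X|Y)
- I(X;Y) = H(Y) - H(Y|X)
- I(X;Y) = H(X) + H(Y) - H(X,Y)

Computing all quantities:
H(X) = 0.4562, H(Y) = 0.2923, H(X,Y) = 0.7467
H(X|Y) = 0.4544, H(Y|X) = 0.2905

Verification:
H(X) - H(X|Y) = 0.4562 - 0.4544 = 0.0018
H(Y) - H(Y|X) = 0.2923 - 0.2905 = 0.0018
H(X) + H(Y) - H(X,Y) = 0.4562 + 0.2923 - 0.7467 = 0.0018

All forms give I(X;Y) = 0.0018 dits. ✓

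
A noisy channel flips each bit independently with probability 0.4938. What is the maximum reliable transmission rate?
0.0001 bits

For a binary symmetric channel (BSC) with error probability p:
Capacity C = 1 - H(p) bits per symbol

where H(p) = -p log₂(p) - (1-p) log₂(1-p) is the binary entropy function.

H(0.4938) = 0.9999 bits
C = 1 - 0.9999 = 0.0001 bits per symbol

This means we can reliably transmit up to 0.0001 bits of information per channel use.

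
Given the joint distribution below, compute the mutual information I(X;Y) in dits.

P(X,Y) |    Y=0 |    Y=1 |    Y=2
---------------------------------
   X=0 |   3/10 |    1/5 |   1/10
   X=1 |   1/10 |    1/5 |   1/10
0.0140 dits

Mutual information: I(X;Y) = H(X) + H(Y) - H(X,Y)

Marginals:
P(X) = (3/5, 2/5), H(X) = 0.2923 dits
P(Y) = (2/5, 2/5, 1/5), H(Y) = 0.4581 dits

Joint entropy: H(X,Y) = 0.7365 dits

I(X;Y) = 0.2923 + 0.4581 - 0.7365 = 0.0140 dits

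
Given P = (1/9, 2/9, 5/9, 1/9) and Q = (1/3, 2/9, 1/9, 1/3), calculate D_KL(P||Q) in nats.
0.6500 nats

KL divergence: D_KL(P||Q) = Σ p(x) log(p(x)/q(x))

Computing term by term:
  x=0: 1/9 × log_e[(1/9)/(1/3)] = 1/9 × -1.0986 = -0.1221
  x=1: 2/9 × log_e[(2/9)/(2/9)] = 2/9 × 0.0000 = 0.0000
  x=2: 5/9 × log_e[(5/9)/(1/9)] = 5/9 × 1.6094 = 0.8941
  x=3: 1/9 × log_e[(1/9)/(1/3)] = 1/9 × -1.0986 = -0.1221

D_KL(P||Q) = 0.6500 nats

Note: KL divergence is always non-negative and equals 0 iff P = Q.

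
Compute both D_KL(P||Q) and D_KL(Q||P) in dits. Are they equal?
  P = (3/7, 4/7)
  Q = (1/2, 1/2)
D_KL(P||Q) = 0.0044, D_KL(Q||P) = 0.0045

KL divergence is not symmetric: D_KL(P||Q) ≠ D_KL(Q||P) in general.

D_KL(P||Q) = 0.0044 dits
D_KL(Q||P) = 0.0045 dits

No, they are not equal!

This asymmetry is why KL divergence is not a true distance metric.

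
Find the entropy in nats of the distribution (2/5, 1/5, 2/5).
1.0549 nats

Shannon entropy is H(X) = -Σ p(x) log p(x).

For P = (2/5, 1/5, 2/5):
H = -2/5 × log_e(2/5) -1/5 × log_e(1/5) -2/5 × log_e(2/5)
H = 1.0549 nats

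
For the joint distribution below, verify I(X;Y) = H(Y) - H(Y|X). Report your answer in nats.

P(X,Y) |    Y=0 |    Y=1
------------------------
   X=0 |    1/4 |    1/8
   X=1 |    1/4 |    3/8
I(X;Y) = 0.0338 nats

Mutual information has multiple equivalent forms:
- I(X;Y) = H(X) - H(X|Y)
- I(X;Y) = H(Y) - H(Y|X)
- I(X;Y) = H(X) + H(Y) - H(X,Y)

Computing all quantities:
H(X) = 0.6616, H(Y) = 0.6931, H(X,Y) = 1.3209
H(X|Y) = 0.6277, H(Y|X) = 0.6593

Verification:
H(X) - H(X|Y) = 0.6616 - 0.6277 = 0.0338
H(Y) - H(Y|X) = 0.6931 - 0.6593 = 0.0338
H(X) + H(Y) - H(X,Y) = 0.6616 + 0.6931 - 1.3209 = 0.0338

All forms give I(X;Y) = 0.0338 nats. ✓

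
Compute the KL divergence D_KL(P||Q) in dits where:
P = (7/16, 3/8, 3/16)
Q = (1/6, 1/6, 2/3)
0.2121 dits

KL divergence: D_KL(P||Q) = Σ p(x) log(p(x)/q(x))

Computing term by term:
  x=0: 7/16 × log_10[(7/16)/(1/6)] = 7/16 × 0.4191 = 0.1834
  x=1: 3/8 × log_10[(3/8)/(1/6)] = 3/8 × 0.3522 = 0.1321
  x=2: 3/16 × log_10[(3/16)/(2/3)] = 3/16 × -0.5509 = -0.1033

D_KL(P||Q) = 0.2121 dits

Note: KL divergence is always non-negative and equals 0 iff P = Q.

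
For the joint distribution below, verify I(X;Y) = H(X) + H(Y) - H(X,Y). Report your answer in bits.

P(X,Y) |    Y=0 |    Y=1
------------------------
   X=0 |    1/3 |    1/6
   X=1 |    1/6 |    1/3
I(X;Y) = 0.0817 bits

Mutual information has multiple equivalent forms:
- I(X;Y) = H(X) - H(X|Y)
- I(X;Y) = H(Y) - H(Y|X)
- I(X;Y) = H(X) + H(Y) - H(X,Y)

Computing all quantities:
H(X) = 1.0000, H(Y) = 1.0000, H(X,Y) = 1.9183
H(X|Y) = 0.9183, H(Y|X) = 0.9183

Verification:
H(X) - H(X|Y) = 1.0000 - 0.9183 = 0.0817
H(Y) - H(Y|X) = 1.0000 - 0.9183 = 0.0817
H(X) + H(Y) - H(X,Y) = 1.0000 + 1.0000 - 1.9183 = 0.0817

All forms give I(X;Y) = 0.0817 bits. ✓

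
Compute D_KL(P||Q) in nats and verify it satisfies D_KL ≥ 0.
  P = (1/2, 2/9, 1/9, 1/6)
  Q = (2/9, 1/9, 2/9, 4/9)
0.3190 nats

KL divergence satisfies the Gibbs inequality: D_KL(P||Q) ≥ 0 for all distributions P, Q.

D_KL(P||Q) = Σ p(x) log(p(x)/q(x))
Term by term:
  x=0: 1/2 × log_e[(1/2)/(2/9)] = 0.4055
  x=1: 2/9 × log_e[(2/9)/(1/9)] = 0.1540
  x=2: 1/9 × log_e[(1/9)/(2/9)] = -0.0770
  x=3: 1/6 × log_e[(1/6)/(4/9)] = -0.1635
D_KL(P||Q) = 0.3190 nats

D_KL(P||Q) = 0.3190 ≥ 0 ✓

This non-negativity is a fundamental property: relative entropy cannot be negative because it measures how different Q is from P.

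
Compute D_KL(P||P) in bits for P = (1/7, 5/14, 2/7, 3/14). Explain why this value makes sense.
0.0000 bits

KL divergence satisfies the Gibbs inequality: D_KL(P||Q) ≥ 0 for all distributions P, Q.

D_KL(P||Q) = Σ p(x) log(p(x)/q(x))
Each term is p(x) × log_2(p(x)/p(x)) = p(x) × log_2(1) = 0, so the sum is 0.
D_KL(P||Q) = 0.0000 bits

When P = Q, the KL divergence is exactly 0, as there is no 'divergence' between identical distributions.

This non-negativity is a fundamental property: relative entropy cannot be negative because it measures how different Q is from P.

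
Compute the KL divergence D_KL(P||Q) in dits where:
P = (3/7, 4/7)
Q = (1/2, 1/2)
0.0044 dits

KL divergence: D_KL(P||Q) = Σ p(x) log(p(x)/q(x))

Computing term by term:
  x=0: 3/7 × log_10[(3/7)/(1/2)] = 3/7 × -0.0669 = -0.0287
  x=1: 4/7 × log_10[(4/7)/(1/2)] = 4/7 × 0.0580 = 0.0331

D_KL(P||Q) = 0.0044 dits

Note: KL divergence is always non-negative and equals 0 iff P = Q.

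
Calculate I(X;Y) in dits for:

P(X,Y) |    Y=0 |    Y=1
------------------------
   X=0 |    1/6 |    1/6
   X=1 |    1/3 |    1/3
0.0000 dits

Mutual information: I(X;Y) = H(X) + H(Y) - H(X,Y)

Marginals:
P(X) = (1/3, 2/3), H(X) = 0.2764 dits
P(Y) = (1/2, 1/2), H(Y) = 0.3010 dits

Joint entropy: H(X,Y) = 0.5775 dits

I(X;Y) = 0.2764 + 0.3010 - 0.5775 = 0.0000 dits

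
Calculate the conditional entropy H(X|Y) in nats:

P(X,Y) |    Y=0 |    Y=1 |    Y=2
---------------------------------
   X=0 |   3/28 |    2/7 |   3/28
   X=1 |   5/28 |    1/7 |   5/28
0.6508 nats

Using the chain rule: H(X|Y) = H(X,Y) - H(Y)

First, compute H(X,Y) = 1.7298 nats

Marginal P(Y) = (2/7, 3/7, 2/7)
H(Y) = 1.0790 nats

H(X|Y) = H(X,Y) - H(Y) = 1.7298 - 1.0790 = 0.6508 nats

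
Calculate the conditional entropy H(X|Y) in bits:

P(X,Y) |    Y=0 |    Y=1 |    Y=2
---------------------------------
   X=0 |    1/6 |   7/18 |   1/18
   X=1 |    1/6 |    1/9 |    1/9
0.8685 bits

Using the chain rule: H(X|Y) = H(X,Y) - H(Y)

First, compute H(X,Y) = 2.3276 bits

Marginal P(Y) = (1/3, 1/2, 1/6)
H(Y) = 1.4591 bits

H(X|Y) = H(X,Y) - H(Y) = 2.3276 - 1.4591 = 0.8685 bits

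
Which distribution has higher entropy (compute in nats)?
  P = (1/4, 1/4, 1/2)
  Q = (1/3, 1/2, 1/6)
P

Computing entropies in nats:
H(P) = 1.0397
H(Q) = 1.0114

Distribution P has higher entropy.

Intuition: The distribution closer to uniform (more spread out) has higher entropy.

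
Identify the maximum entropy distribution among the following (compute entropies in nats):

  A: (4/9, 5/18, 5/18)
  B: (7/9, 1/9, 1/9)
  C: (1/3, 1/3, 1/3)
C

For a discrete distribution over n outcomes, entropy is maximized by the uniform distribution.

Computing entropies:
H(A) = 1.0720 nats
H(B) = 0.6837 nats
H(C) = 1.0986 nats

The uniform distribution (where all probabilities equal 1/3) achieves the maximum entropy of log_e(3) = 1.0986 nats.

Distribution C has the highest entropy.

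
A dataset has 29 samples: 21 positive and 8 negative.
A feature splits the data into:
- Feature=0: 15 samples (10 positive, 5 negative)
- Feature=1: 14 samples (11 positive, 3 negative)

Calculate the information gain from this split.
0.0129 bits

Information Gain = H(Y) - H(Y|Feature)

Before split:
P(positive) = 21/29 = 0.7241
H(Y) = 0.8498 bits

After split:
Feature=0: H = 0.9183 bits (weight = 15/29)
Feature=1: H = 0.7496 bits (weight = 14/29)
H(Y|Feature) = (15/29)×0.9183 + (14/29)×0.7496 = 0.8369 bits

Information Gain = 0.8498 - 0.8369 = 0.0129 bits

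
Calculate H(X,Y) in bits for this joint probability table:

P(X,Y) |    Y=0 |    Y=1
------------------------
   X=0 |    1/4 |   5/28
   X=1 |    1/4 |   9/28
1.9701 bits

Joint entropy is H(X,Y) = -Σ_{x,y} p(x,y) log p(x,y).

Summing over all non-zero entries:
H(X,Y) = -[1/4·log_2(1/4) + 5/28·log_2(5/28) + 1/4·log_2(1/4) + 9/28·log_2(9/28)]
H(X,Y) = 1.9701 bits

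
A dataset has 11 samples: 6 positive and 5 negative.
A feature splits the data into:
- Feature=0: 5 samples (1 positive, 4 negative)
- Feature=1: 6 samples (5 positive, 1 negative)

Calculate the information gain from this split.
0.3113 bits

Information Gain = H(Y) - H(Y|Feature)

Before split:
P(positive) = 6/11 = 0.5455
H(Y) = 0.9940 bits

After split:
Feature=0: H = 0.7219 bits (weight = 5/11)
Feature=1: H = 0.6500 bits (weight = 6/11)
H(Y|Feature) = (5/11)×0.7219 + (6/11)×0.6500 = 0.6827 bits

Information Gain = 0.9940 - 0.6827 = 0.3113 bits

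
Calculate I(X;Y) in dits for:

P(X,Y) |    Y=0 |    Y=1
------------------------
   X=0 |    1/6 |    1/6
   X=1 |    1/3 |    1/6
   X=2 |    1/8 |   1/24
0.0080 dits

Mutual information: I(X;Y) = H(X) + H(Y) - H(X,Y)

Marginals:
P(X) = (1/3, 1/2, 1/6), H(X) = 0.4392 dits
P(Y) = (5/8, 3/8), H(Y) = 0.2873 dits

Joint entropy: H(X,Y) = 0.7185 dits

I(X;Y) = 0.4392 + 0.2873 - 0.7185 = 0.0080 dits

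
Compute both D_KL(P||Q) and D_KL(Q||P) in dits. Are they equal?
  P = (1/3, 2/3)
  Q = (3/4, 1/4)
D_KL(P||Q) = 0.1666, D_KL(Q||P) = 0.1576

KL divergence is not symmetric: D_KL(P||Q) ≠ D_KL(Q||P) in general.

D_KL(P||Q) = 0.1666 dits
D_KL(Q||P) = 0.1576 dits

No, they are not equal!

This asymmetry is why KL divergence is not a true distance metric.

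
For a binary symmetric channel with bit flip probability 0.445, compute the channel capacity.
0.0087 bits

For a binary symmetric channel (BSC) with error probability p:
Capacity C = 1 - H(p) bits per symbol

where H(p) = -p log₂(p) - (1-p) log₂(1-p) is the binary entropy function.

H(0.445) = 0.9913 bits
C = 1 - 0.9913 = 0.0087 bits per symbol

This means we can reliably transmit up to 0.0087 bits of information per channel use.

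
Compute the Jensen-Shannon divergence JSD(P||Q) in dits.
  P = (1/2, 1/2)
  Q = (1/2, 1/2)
0.0000 dits

Jensen-Shannon divergence is:
JSD(P||Q) = 0.5 × D_KL(P||M) + 0.5 × D_KL(Q||M)
where M = 0.5 × (P + Q) is the mixture distribution.

M = 0.5 × (1/2, 1/2) + 0.5 × (1/2, 1/2) = (1/2, 1/2)

D_KL(P||M) = 0.0000 dits
D_KL(Q||M) = 0.0000 dits

JSD(P||Q) = 0.5 × 0.0000 + 0.5 × 0.0000 = 0.0000 dits

Unlike KL divergence, JSD is symmetric and bounded: 0 ≤ JSD ≤ log(2).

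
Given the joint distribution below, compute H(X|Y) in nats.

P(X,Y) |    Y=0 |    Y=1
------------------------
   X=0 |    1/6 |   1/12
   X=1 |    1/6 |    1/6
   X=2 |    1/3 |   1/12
1.0397 nats

Using the chain rule: H(X|Y) = H(X,Y) - H(Y)

First, compute H(X,Y) = 1.6762 nats

Marginal P(Y) = (2/3, 1/3)
H(Y) = 0.6365 nats

H(X|Y) = H(X,Y) - H(Y) = 1.6762 - 0.6365 = 1.0397 nats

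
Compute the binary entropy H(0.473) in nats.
0.6917 nats

The binary entropy function is:
H(p) = -p log(p) - (1-p) log(1-p)

H(0.473) = -0.473 × log_e(0.473) - 0.527 × log_e(0.527)
H(0.473) = 0.6917 nats

Note: Binary entropy is maximized at p=0.5 (H=1 bit) and minimized at p=0 or p=1 (H=0).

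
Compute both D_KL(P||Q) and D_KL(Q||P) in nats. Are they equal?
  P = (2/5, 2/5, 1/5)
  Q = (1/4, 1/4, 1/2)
D_KL(P||Q) = 0.1927, D_KL(Q||P) = 0.2231

KL divergence is not symmetric: D_KL(P||Q) ≠ D_KL(Q||P) in general.

D_KL(P||Q) = 0.1927 nats
D_KL(Q||P) = 0.2231 nats

No, they are not equal!

This asymmetry is why KL divergence is not a true distance metric.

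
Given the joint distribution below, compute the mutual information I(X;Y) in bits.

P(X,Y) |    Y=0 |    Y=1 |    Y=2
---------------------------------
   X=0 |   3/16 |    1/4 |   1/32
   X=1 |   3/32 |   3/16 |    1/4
0.1663 bits

Mutual information: I(X;Y) = H(X) + H(Y) - H(X,Y)

Marginals:
P(X) = (15/32, 17/32), H(X) = 0.9972 bits
P(Y) = (9/32, 7/16, 9/32), H(Y) = 1.5512 bits

Joint entropy: H(X,Y) = 2.3820 bits

I(X;Y) = 0.9972 + 1.5512 - 2.3820 = 0.1663 bits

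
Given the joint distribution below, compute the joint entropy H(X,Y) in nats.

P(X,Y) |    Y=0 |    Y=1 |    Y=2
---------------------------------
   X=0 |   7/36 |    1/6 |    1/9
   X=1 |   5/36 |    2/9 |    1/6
1.7682 nats

Joint entropy is H(X,Y) = -Σ_{x,y} p(x,y) log p(x,y).

Summing over all non-zero entries:
H(X,Y) = -[7/36·log_e(7/36) + 1/6·log_e(1/6) + 1/9·log_e(1/9) + 5/36·log_e(5/36) + 2/9·log_e(2/9) + 1/6·log_e(1/6)]
H(X,Y) = 1.7682 nats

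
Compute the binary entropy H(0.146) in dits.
0.1805 dits

The binary entropy function is:
H(p) = -p log(p) - (1-p) log(1-p)

H(0.146) = -0.146 × log_10(0.146) - 0.854 × log_10(0.854)
H(0.146) = 0.1805 dits

Note: Binary entropy is maximized at p=0.5 (H=1 bit) and minimized at p=0 or p=1 (H=0).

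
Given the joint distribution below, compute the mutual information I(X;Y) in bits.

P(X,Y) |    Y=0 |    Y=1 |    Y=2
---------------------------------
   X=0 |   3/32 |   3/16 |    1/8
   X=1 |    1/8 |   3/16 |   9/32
0.0222 bits

Mutual information: I(X;Y) = H(X) + H(Y) - H(X,Y)

Marginals:
P(X) = (13/32, 19/32), H(X) = 0.9745 bits
P(Y) = (7/32, 3/8, 13/32), H(Y) = 1.5382 bits

Joint entropy: H(X,Y) = 2.4905 bits

I(X;Y) = 0.9745 + 1.5382 - 2.4905 = 0.0222 bits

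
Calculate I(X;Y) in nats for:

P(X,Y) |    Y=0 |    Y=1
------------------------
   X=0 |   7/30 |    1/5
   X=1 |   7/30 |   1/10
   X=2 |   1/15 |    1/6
0.0486 nats

Mutual information: I(X;Y) = H(X) + H(Y) - H(X,Y)

Marginals:
P(X) = (13/30, 1/3, 7/30), H(X) = 1.0681 nats
P(Y) = (8/15, 7/15), H(Y) = 0.6909 nats

Joint entropy: H(X,Y) = 1.7104 nats

I(X;Y) = 1.0681 + 0.6909 - 1.7104 = 0.0486 nats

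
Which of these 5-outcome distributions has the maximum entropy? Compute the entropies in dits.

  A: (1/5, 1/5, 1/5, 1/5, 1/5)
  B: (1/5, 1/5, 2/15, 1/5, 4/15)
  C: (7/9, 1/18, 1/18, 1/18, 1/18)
A

For a discrete distribution over n outcomes, entropy is maximized by the uniform distribution.

Computing entropies:
H(A) = 0.6990 dits
H(B) = 0.6891 dits
H(C) = 0.3638 dits

The uniform distribution (where all probabilities equal 1/5) achieves the maximum entropy of log_10(5) = 0.6990 dits.

Distribution A has the highest entropy.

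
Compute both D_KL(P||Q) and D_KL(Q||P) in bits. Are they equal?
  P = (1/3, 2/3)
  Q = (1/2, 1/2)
D_KL(P||Q) = 0.0817, D_KL(Q||P) = 0.0850

KL divergence is not symmetric: D_KL(P||Q) ≠ D_KL(Q||P) in general.

D_KL(P||Q) = 0.0817 bits
D_KL(Q||P) = 0.0850 bits

No, they are not equal!

This asymmetry is why KL divergence is not a true distance metric.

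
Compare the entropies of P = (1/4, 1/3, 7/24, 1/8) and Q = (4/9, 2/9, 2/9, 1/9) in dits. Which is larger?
P

Computing entropies in dits:
H(P) = 0.5785
H(Q) = 0.5529

Distribution P has higher entropy.

Intuition: The distribution closer to uniform (more spread out) has higher entropy.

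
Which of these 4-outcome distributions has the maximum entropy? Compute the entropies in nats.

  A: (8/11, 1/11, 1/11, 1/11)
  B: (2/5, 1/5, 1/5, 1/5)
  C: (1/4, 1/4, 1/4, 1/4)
C

For a discrete distribution over n outcomes, entropy is maximized by the uniform distribution.

Computing entropies:
H(A) = 0.8856 nats
H(B) = 1.3322 nats
H(C) = 1.3863 nats

The uniform distribution (where all probabilities equal 1/4) achieves the maximum entropy of log_e(4) = 1.3863 nats.

Distribution C has the highest entropy.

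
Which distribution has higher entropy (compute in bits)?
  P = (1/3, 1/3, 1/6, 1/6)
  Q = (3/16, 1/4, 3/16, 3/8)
Q

Computing entropies in bits:
H(P) = 1.9183
H(Q) = 1.9363

Distribution Q has higher entropy.

Intuition: The distribution closer to uniform (more spread out) has higher entropy.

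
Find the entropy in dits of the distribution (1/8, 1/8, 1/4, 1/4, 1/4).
0.6773 dits

Shannon entropy is H(X) = -Σ p(x) log p(x).

For P = (1/8, 1/8, 1/4, 1/4, 1/4):
H = -1/8 × log_10(1/8) -1/8 × log_10(1/8) -1/4 × log_10(1/4) -1/4 × log_10(1/4) -1/4 × log_10(1/4)
H = 0.6773 dits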